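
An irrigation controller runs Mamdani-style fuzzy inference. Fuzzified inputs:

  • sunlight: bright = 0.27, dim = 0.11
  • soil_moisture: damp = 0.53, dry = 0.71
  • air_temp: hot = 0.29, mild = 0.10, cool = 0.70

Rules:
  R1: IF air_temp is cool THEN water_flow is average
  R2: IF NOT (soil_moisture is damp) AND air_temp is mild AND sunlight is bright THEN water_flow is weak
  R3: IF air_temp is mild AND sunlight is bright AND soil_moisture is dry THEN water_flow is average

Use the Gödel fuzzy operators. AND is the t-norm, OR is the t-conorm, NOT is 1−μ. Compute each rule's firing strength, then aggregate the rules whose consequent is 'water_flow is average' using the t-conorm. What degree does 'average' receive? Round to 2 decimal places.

0.70

R1: cool=0.70 → w = 0.70
R2: ¬damp=1−0.53=0.47, mild=0.10, bright=0.27; AND[min(a, b)] → w = 0.10
R3: mild=0.10, bright=0.27, dry=0.71; AND[min(a, b)] → w = 0.10
Rules with consequent 'average': {R1, R3} → strengths 0.70, 0.10
Aggregate via t-conorm [max(a, b)]: 0.70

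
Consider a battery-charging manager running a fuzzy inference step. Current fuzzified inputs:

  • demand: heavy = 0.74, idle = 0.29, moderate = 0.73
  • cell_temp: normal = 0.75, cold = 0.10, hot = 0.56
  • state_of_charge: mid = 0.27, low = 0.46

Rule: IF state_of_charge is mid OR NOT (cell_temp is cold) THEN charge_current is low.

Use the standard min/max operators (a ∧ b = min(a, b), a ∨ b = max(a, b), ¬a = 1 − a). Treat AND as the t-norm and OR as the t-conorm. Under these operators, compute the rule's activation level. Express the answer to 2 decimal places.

firing strength: mid=0.27, ¬cold=1−0.10=0.90; OR[max(a, b)] → w = 0.90

0.90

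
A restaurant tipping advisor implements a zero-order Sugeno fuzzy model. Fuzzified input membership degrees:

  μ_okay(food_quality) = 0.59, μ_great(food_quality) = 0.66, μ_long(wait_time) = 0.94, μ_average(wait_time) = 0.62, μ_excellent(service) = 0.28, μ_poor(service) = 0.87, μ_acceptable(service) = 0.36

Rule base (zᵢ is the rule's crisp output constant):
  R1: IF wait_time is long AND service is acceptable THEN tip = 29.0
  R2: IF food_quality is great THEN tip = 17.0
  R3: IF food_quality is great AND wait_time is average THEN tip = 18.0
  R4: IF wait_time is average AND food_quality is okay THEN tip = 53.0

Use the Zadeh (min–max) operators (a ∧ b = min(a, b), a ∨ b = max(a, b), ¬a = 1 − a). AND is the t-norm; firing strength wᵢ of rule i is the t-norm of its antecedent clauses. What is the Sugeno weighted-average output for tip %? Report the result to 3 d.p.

R1 (z=29.0): long=0.94, acceptable=0.36; AND[min(a, b)] → w = 0.36
R2 (z=17.0): great=0.66 → w = 0.66
R3 (z=18.0): great=0.66, average=0.62; AND[min(a, b)] → w = 0.62
R4 (z=53.0): average=0.62, okay=0.59; AND[min(a, b)] → w = 0.59
Weighted average = (0.36·29.0 + 0.66·17.0 + 0.62·18.0 + 0.59·53.0) / (0.36 + 0.66 + 0.62 + 0.59)
  = 64.0900 / 2.2300 = 28.740

28.740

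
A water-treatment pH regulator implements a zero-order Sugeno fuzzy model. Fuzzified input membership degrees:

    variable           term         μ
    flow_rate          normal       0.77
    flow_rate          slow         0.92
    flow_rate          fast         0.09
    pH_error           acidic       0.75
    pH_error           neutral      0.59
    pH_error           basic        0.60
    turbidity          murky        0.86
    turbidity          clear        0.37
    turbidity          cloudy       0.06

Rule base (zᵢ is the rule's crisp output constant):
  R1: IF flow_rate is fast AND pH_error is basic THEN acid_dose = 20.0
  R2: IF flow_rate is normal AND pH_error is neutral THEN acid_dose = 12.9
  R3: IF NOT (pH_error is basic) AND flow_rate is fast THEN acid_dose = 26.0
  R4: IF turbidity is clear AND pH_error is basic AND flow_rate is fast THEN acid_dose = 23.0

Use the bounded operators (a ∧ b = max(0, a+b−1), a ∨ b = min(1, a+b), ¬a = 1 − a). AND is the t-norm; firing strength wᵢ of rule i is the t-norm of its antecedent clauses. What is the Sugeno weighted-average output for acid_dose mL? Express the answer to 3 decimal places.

R1 (z=20.0): fast=0.09, basic=0.60; AND[max(0, a+b−1)] → w = 0.00
R2 (z=12.9): normal=0.77, neutral=0.59; AND[max(0, a+b−1)] → w = 0.36
R3 (z=26.0): ¬basic=1−0.60=0.40, fast=0.09; AND[max(0, a+b−1)] → w = 0.00
R4 (z=23.0): clear=0.37, basic=0.60, fast=0.09; AND[max(0, a+b−1)] → w = 0.00
Weighted average = (0.00·20.0 + 0.36·12.9 + 0.00·26.0 + 0.00·23.0) / (0.00 + 0.36 + 0.00 + 0.00)
  = 4.6440 / 0.3600 = 12.900

12.900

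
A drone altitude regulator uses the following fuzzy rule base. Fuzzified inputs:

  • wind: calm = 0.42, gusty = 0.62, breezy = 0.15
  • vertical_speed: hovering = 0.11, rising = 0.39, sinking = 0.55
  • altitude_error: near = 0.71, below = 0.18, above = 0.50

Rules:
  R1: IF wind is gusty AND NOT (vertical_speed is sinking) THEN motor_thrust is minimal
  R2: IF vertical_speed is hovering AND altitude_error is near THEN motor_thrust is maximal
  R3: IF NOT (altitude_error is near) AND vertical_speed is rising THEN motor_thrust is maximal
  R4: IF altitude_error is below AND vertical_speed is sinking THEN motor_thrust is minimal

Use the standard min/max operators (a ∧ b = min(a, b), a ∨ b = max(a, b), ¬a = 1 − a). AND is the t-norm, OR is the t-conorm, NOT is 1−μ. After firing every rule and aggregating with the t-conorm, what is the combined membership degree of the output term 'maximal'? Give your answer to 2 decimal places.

0.29

R1: gusty=0.62, ¬sinking=1−0.55=0.45; AND[min(a, b)] → w = 0.45
R2: hovering=0.11, near=0.71; AND[min(a, b)] → w = 0.11
R3: ¬near=1−0.71=0.29, rising=0.39; AND[min(a, b)] → w = 0.29
R4: below=0.18, sinking=0.55; AND[min(a, b)] → w = 0.18
Rules with consequent 'maximal': {R2, R3} → strengths 0.11, 0.29
Aggregate via t-conorm [max(a, b)]: 0.29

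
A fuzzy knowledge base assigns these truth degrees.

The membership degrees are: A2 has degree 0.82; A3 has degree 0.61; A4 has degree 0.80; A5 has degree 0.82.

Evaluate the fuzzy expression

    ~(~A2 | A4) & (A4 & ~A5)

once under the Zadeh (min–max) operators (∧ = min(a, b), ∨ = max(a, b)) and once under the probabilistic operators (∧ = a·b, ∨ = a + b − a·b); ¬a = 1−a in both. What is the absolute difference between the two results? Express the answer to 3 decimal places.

0.156

Under Zadeh (min–max):
  ~A2 = 1 − 0.82 = 0.18
  ~A2 | A4 = max(a, b) on (0.18, 0.80) = 0.80
  ~(~A2 | A4) = 1 − 0.80 = 0.20
  ~A5 = 1 − 0.82 = 0.18
  A4 & ~A5 = min(a, b) on (0.80, 0.18) = 0.18
  ~(~A2 | A4) & (A4 & ~A5) = min(a, b) on (0.20, 0.18) = 0.18
  → value = 0.1800
Under probabilistic:
  ~A2 = 1 − 0.8200 = 0.1800
  ~A2 | A4 = a + b − a·b on (0.1800, 0.8000) = 0.8360
  ~(~A2 | A4) = 1 − 0.8360 = 0.1640
  ~A5 = 1 − 0.8200 = 0.1800
  A4 & ~A5 = a·b on (0.8000, 0.1800) = 0.1440
  ~(~A2 | A4) & (A4 & ~A5) = a·b on (0.1640, 0.1440) = 0.0236
  → value = 0.0236
|0.1800 − 0.0236| = 0.156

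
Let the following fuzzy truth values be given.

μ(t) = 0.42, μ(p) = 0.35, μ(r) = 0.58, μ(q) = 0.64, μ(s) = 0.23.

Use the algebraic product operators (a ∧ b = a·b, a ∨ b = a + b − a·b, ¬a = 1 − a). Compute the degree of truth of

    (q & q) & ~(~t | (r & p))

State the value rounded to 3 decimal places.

0.137

q & q = a·b on (0.6400, 0.6400) = 0.4096
~t = 1 − 0.4200 = 0.5800
r & p = a·b on (0.5800, 0.3500) = 0.2030
~t | (r & p) = a + b − a·b on (0.5800, 0.2030) = 0.6653
~(~t | (r & p)) = 1 − 0.6653 = 0.3347
(q & q) & ~(~t | (r & p)) = a·b on (0.4096, 0.3347) = 0.1371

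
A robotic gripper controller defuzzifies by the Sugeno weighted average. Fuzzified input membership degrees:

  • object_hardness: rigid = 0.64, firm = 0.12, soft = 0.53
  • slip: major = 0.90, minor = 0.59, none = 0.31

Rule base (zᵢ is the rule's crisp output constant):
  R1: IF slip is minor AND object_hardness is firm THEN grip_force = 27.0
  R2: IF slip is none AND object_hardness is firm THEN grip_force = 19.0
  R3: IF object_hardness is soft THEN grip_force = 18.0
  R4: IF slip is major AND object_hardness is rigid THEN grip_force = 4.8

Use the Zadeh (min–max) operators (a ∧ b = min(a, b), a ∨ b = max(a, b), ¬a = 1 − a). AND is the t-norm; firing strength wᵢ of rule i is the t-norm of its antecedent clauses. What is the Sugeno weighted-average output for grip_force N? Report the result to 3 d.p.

R1 (z=27.0): minor=0.59, firm=0.12; AND[min(a, b)] → w = 0.12
R2 (z=19.0): none=0.31, firm=0.12; AND[min(a, b)] → w = 0.12
R3 (z=18.0): soft=0.53 → w = 0.53
R4 (z=4.8): major=0.90, rigid=0.64; AND[min(a, b)] → w = 0.64
Weighted average = (0.12·27.0 + 0.12·19.0 + 0.53·18.0 + 0.64·4.8) / (0.12 + 0.12 + 0.53 + 0.64)
  = 18.1320 / 1.4100 = 12.860

12.860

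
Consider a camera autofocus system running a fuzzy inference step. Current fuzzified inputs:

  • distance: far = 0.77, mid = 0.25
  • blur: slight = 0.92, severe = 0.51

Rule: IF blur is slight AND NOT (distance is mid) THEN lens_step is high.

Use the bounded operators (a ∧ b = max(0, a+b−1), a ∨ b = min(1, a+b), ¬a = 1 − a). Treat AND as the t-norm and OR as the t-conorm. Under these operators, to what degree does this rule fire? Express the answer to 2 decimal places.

firing strength: slight=0.92, ¬mid=1−0.25=0.75; AND[max(0, a+b−1)] → w = 0.67

0.67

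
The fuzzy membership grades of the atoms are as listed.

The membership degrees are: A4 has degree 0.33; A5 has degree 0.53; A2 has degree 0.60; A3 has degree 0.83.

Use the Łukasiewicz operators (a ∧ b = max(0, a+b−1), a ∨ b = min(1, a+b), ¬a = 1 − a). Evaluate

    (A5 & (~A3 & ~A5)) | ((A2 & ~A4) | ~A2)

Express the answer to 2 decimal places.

~A3 = 1 − 0.83 = 0.17
~A5 = 1 − 0.53 = 0.47
~A3 & ~A5 = max(0, a+b−1) on (0.17, 0.47) = 0.00
A5 & (~A3 & ~A5) = max(0, a+b−1) on (0.53, 0.00) = 0.00
~A4 = 1 − 0.33 = 0.67
A2 & ~A4 = max(0, a+b−1) on (0.60, 0.67) = 0.27
~A2 = 1 − 0.60 = 0.40
(A2 & ~A4) | ~A2 = min(1, a+b) on (0.27, 0.40) = 0.67
(A5 & (~A3 & ~A5)) | ((A2 & ~A4) | ~A2) = min(1, a+b) on (0.00, 0.67) = 0.67

0.67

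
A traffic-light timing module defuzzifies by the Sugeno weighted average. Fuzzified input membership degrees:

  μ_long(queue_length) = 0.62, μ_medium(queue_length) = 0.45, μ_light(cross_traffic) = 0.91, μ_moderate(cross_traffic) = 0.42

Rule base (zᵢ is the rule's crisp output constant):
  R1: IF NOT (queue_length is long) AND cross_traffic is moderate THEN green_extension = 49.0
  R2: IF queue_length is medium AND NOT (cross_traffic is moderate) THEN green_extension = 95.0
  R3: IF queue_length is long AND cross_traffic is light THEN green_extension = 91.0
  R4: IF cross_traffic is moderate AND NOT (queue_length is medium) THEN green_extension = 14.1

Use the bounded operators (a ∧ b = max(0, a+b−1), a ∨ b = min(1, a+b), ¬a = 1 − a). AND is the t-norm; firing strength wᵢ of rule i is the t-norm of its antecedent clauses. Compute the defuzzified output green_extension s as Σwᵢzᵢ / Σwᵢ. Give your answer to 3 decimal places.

R1 (z=49.0): ¬long=1−0.62=0.38, moderate=0.42; AND[max(0, a+b−1)] → w = 0.00
R2 (z=95.0): medium=0.45, ¬moderate=1−0.42=0.58; AND[max(0, a+b−1)] → w = 0.03
R3 (z=91.0): long=0.62, light=0.91; AND[max(0, a+b−1)] → w = 0.53
R4 (z=14.1): moderate=0.42, ¬medium=1−0.45=0.55; AND[max(0, a+b−1)] → w = 0.00
Weighted average = (0.00·49.0 + 0.03·95.0 + 0.53·91.0 + 0.00·14.1) / (0.00 + 0.03 + 0.53 + 0.00)
  = 51.0800 / 0.5600 = 91.214

91.214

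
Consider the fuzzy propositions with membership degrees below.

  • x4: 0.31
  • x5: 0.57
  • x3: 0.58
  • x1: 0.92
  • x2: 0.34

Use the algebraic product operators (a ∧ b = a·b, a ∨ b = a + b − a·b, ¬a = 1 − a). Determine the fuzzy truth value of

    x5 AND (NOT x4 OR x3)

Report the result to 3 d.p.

0.496

NOT x4 = 1 − 0.3100 = 0.6900
NOT x4 OR x3 = a + b − a·b on (0.6900, 0.5800) = 0.8698
x5 AND (NOT x4 OR x3) = a·b on (0.5700, 0.8698) = 0.4958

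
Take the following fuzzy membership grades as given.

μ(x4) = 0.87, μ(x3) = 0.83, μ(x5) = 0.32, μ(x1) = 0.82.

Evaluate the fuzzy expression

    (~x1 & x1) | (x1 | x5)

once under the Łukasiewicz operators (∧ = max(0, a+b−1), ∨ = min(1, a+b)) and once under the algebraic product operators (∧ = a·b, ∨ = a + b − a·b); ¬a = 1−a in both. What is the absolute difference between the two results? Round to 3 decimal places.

0.104

Under Łukasiewicz:
  ~x1 = 1 − 0.82 = 0.18
  ~x1 & x1 = max(0, a+b−1) on (0.18, 0.82) = 0.00
  x1 | x5 = min(1, a+b) on (0.82, 0.32) = 1.00
  (~x1 & x1) | (x1 | x5) = min(1, a+b) on (0.00, 1.00) = 1.00
  → value = 1.0000
Under algebraic product:
  ~x1 = 1 − 0.8200 = 0.1800
  ~x1 & x1 = a·b on (0.1800, 0.8200) = 0.1476
  x1 | x5 = a + b − a·b on (0.8200, 0.3200) = 0.8776
  (~x1 & x1) | (x1 | x5) = a + b − a·b on (0.1476, 0.8776) = 0.8957
  → value = 0.8957
|1.0000 − 0.8957| = 0.104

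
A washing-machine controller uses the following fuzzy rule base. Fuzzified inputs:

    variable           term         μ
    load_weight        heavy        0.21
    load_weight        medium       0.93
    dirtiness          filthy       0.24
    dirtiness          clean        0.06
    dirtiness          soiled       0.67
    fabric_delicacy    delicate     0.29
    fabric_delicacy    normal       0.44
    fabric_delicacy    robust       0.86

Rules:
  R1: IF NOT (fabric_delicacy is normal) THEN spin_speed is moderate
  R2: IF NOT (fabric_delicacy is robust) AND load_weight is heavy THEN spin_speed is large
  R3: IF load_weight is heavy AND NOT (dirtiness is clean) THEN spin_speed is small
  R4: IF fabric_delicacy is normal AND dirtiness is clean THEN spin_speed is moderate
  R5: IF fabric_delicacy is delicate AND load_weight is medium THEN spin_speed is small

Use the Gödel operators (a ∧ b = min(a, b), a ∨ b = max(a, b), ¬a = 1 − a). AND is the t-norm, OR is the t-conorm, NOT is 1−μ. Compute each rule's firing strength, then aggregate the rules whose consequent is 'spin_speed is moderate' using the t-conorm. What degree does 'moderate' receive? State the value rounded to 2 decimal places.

0.56

R1: ¬normal=1−0.44=0.56 → w = 0.56
R2: ¬robust=1−0.86=0.14, heavy=0.21; AND[min(a, b)] → w = 0.14
R3: heavy=0.21, ¬clean=1−0.06=0.94; AND[min(a, b)] → w = 0.21
R4: normal=0.44, clean=0.06; AND[min(a, b)] → w = 0.06
R5: delicate=0.29, medium=0.93; AND[min(a, b)] → w = 0.29
Rules with consequent 'moderate': {R1, R4} → strengths 0.56, 0.06
Aggregate via t-conorm [max(a, b)]: 0.56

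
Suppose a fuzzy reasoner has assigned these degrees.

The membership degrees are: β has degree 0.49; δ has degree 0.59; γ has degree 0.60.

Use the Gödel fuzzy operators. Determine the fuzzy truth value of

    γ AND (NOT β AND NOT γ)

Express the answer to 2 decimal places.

0.40

NOT β = 1 − 0.49 = 0.51
NOT γ = 1 − 0.60 = 0.40
NOT β AND NOT γ = min(a, b) on (0.51, 0.40) = 0.40
γ AND (NOT β AND NOT γ) = min(a, b) on (0.60, 0.40) = 0.40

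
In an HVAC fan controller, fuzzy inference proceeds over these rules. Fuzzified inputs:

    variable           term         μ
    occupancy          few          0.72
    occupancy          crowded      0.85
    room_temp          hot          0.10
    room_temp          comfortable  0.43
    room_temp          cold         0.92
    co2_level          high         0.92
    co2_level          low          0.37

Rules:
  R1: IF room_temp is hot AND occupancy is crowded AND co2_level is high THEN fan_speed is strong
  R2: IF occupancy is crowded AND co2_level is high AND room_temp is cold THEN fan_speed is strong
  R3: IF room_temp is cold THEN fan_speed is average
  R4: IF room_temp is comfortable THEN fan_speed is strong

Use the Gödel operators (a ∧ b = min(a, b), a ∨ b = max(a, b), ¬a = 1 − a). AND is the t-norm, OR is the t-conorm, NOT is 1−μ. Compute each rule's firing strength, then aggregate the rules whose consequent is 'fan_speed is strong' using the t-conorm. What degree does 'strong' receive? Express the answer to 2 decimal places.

R1: hot=0.10, crowded=0.85, high=0.92; AND[min(a, b)] → w = 0.10
R2: crowded=0.85, high=0.92, cold=0.92; AND[min(a, b)] → w = 0.85
R3: cold=0.92 → w = 0.92
R4: comfortable=0.43 → w = 0.43
Rules with consequent 'strong': {R1, R2, R4} → strengths 0.10, 0.85, 0.43
Aggregate via t-conorm [max(a, b)]: 0.85

0.85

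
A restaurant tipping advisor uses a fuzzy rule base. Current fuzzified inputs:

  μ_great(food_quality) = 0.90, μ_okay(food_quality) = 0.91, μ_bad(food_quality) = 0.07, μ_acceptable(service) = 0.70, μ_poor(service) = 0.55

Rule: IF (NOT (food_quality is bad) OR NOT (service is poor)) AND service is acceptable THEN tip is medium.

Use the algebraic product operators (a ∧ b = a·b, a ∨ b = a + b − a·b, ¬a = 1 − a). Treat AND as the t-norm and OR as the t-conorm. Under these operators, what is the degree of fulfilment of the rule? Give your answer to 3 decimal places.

0.673

firing strength: (¬bad=1−0.07=0.93 OR ¬poor=1−0.55=0.45) = 0.9615; AND[a·b] with acceptable=0.70 → w = 0.6730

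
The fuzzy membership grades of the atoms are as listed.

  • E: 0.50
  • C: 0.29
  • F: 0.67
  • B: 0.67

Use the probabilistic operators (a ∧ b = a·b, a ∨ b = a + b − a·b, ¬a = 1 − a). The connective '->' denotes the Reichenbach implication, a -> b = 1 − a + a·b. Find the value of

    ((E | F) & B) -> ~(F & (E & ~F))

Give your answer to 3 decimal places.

0.938

E | F = a + b − a·b on (0.5000, 0.6700) = 0.8350
(E | F) & B = a·b on (0.8350, 0.6700) = 0.5595
~F = 1 − 0.6700 = 0.3300
E & ~F = a·b on (0.5000, 0.3300) = 0.1650
F & (E & ~F) = a·b on (0.6700, 0.1650) = 0.1105
~(F & (E & ~F)) = 1 − 0.1105 = 0.8894
((E | F) & B) -> ~(F & (E & ~F))  [Reichenbach: 1 − a + a·b] with a=0.5595, b=0.8894 → 0.9382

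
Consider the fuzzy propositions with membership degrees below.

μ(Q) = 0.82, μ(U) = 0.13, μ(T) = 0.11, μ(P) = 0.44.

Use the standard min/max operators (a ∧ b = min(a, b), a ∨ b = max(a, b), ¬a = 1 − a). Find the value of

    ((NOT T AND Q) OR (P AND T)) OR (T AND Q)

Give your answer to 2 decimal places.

NOT T = 1 − 0.11 = 0.89
NOT T AND Q = min(a, b) on (0.89, 0.82) = 0.82
P AND T = min(a, b) on (0.44, 0.11) = 0.11
(NOT T AND Q) OR (P AND T) = max(a, b) on (0.82, 0.11) = 0.82
T AND Q = min(a, b) on (0.11, 0.82) = 0.11
((NOT T AND Q) OR (P AND T)) OR (T AND Q) = max(a, b) on (0.82, 0.11) = 0.82

0.82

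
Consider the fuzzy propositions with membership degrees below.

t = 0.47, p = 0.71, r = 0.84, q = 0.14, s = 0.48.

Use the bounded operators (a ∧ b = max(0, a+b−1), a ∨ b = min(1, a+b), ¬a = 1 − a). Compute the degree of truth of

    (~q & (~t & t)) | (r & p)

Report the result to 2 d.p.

~q = 1 − 0.14 = 0.86
~t = 1 − 0.47 = 0.53
~t & t = max(0, a+b−1) on (0.53, 0.47) = 0.00
~q & (~t & t) = max(0, a+b−1) on (0.86, 0.00) = 0.00
r & p = max(0, a+b−1) on (0.84, 0.71) = 0.55
(~q & (~t & t)) | (r & p) = min(1, a+b) on (0.00, 0.55) = 0.55

0.55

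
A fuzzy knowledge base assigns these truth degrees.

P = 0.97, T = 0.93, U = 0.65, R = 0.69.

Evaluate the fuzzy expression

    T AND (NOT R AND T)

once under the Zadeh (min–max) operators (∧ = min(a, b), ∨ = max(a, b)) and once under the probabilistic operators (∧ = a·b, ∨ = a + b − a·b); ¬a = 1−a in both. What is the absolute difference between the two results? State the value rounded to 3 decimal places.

0.042

Under Zadeh (min–max):
  NOT R = 1 − 0.69 = 0.31
  NOT R AND T = min(a, b) on (0.31, 0.93) = 0.31
  T AND (NOT R AND T) = min(a, b) on (0.93, 0.31) = 0.31
  → value = 0.3100
Under probabilistic:
  NOT R = 1 − 0.6900 = 0.3100
  NOT R AND T = a·b on (0.3100, 0.9300) = 0.2883
  T AND (NOT R AND T) = a·b on (0.9300, 0.2883) = 0.2681
  → value = 0.2681
|0.3100 − 0.2681| = 0.042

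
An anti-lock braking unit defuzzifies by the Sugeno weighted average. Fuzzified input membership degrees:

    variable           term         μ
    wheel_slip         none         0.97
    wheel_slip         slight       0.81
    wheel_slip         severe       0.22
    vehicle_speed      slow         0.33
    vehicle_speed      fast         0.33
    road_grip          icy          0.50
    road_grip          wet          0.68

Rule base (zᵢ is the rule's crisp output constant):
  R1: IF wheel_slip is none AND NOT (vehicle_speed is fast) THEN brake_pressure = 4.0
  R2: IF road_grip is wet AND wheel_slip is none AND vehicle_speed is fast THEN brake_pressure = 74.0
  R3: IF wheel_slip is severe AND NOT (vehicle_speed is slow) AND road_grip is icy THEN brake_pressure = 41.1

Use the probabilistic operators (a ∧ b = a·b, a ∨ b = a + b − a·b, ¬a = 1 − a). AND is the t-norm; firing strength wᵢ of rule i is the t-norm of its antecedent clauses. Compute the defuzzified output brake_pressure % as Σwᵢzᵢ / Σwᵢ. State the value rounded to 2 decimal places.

23.09

R1 (z=4.0): none=0.97, ¬fast=1−0.33=0.67; AND[a·b] → w = 0.6499
R2 (z=74.0): wet=0.68, none=0.97, fast=0.33; AND[a·b] → w = 0.2177
R3 (z=41.1): severe=0.22, ¬slow=1−0.33=0.67, icy=0.50; AND[a·b] → w = 0.0737
Weighted average = (0.6499·4.0 + 0.2177·74.0 + 0.0737·41.1) / (0.6499 + 0.2177 + 0.0737)
  = 21.7361 / 0.9413 = 23.09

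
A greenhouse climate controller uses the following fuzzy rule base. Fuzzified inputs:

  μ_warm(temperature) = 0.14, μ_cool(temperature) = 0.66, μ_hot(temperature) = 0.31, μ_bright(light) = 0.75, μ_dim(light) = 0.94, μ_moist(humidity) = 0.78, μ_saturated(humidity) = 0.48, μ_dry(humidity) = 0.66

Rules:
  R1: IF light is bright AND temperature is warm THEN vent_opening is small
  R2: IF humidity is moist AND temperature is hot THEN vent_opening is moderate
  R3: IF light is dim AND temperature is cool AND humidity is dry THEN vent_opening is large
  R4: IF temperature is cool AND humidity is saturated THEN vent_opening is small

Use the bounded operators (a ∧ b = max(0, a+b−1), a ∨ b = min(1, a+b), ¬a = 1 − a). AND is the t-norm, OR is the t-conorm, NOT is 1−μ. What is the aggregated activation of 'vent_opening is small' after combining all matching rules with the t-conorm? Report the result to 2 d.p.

0.14

R1: bright=0.75, warm=0.14; AND[max(0, a+b−1)] → w = 0.00
R2: moist=0.78, hot=0.31; AND[max(0, a+b−1)] → w = 0.09
R3: dim=0.94, cool=0.66, dry=0.66; AND[max(0, a+b−1)] → w = 0.26
R4: cool=0.66, saturated=0.48; AND[max(0, a+b−1)] → w = 0.14
Rules with consequent 'small': {R1, R4} → strengths 0.00, 0.14
Aggregate via t-conorm [min(1, a+b)]: 0.14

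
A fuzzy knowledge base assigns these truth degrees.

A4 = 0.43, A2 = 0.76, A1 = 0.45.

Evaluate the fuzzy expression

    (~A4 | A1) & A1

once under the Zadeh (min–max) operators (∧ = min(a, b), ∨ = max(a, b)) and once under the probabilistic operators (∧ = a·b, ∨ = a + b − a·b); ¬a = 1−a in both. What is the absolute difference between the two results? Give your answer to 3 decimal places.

Under Zadeh (min–max):
  ~A4 = 1 − 0.43 = 0.57
  ~A4 | A1 = max(a, b) on (0.57, 0.45) = 0.57
  (~A4 | A1) & A1 = min(a, b) on (0.57, 0.45) = 0.45
  → value = 0.4500
Under probabilistic:
  ~A4 = 1 − 0.4300 = 0.5700
  ~A4 | A1 = a + b − a·b on (0.5700, 0.4500) = 0.7635
  (~A4 | A1) & A1 = a·b on (0.7635, 0.4500) = 0.3436
  → value = 0.3436
|0.4500 − 0.3436| = 0.106

0.106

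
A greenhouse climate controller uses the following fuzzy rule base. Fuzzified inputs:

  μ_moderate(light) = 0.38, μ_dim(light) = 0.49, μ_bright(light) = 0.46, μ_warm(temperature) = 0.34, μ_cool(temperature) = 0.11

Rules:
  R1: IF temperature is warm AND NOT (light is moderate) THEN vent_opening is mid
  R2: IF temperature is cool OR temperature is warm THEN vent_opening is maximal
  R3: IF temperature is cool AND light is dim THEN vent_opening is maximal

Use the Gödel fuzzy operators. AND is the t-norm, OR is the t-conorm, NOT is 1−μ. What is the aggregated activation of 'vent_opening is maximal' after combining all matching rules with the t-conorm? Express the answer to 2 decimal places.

0.34

R1: warm=0.34, ¬moderate=1−0.38=0.62; AND[min(a, b)] → w = 0.34
R2: cool=0.11, warm=0.34; OR[max(a, b)] → w = 0.34
R3: cool=0.11, dim=0.49; AND[min(a, b)] → w = 0.11
Rules with consequent 'maximal': {R2, R3} → strengths 0.34, 0.11
Aggregate via t-conorm [max(a, b)]: 0.34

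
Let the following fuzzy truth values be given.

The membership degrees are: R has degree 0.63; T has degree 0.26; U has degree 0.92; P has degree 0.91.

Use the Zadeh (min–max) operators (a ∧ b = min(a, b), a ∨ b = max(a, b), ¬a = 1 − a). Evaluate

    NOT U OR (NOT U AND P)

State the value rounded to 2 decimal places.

0.08

NOT U = 1 − 0.92 = 0.08
NOT U = 1 − 0.92 = 0.08
NOT U AND P = min(a, b) on (0.08, 0.91) = 0.08
NOT U OR (NOT U AND P) = max(a, b) on (0.08, 0.08) = 0.08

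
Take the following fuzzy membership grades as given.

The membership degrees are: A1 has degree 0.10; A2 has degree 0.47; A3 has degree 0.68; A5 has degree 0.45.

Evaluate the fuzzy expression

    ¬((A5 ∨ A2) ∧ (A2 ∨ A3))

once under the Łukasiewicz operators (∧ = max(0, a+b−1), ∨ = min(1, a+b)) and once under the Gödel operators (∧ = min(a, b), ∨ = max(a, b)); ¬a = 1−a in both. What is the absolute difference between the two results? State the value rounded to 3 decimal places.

Under Łukasiewicz:
  A5 ∨ A2 = min(1, a+b) on (0.45, 0.47) = 0.92
  A2 ∨ A3 = min(1, a+b) on (0.47, 0.68) = 1.00
  (A5 ∨ A2) ∧ (A2 ∨ A3) = max(0, a+b−1) on (0.92, 1.00) = 0.92
  ¬((A5 ∨ A2) ∧ (A2 ∨ A3)) = 1 − 0.92 = 0.08
  → value = 0.0800
Under Gödel:
  A5 ∨ A2 = max(a, b) on (0.45, 0.47) = 0.47
  A2 ∨ A3 = max(a, b) on (0.47, 0.68) = 0.68
  (A5 ∨ A2) ∧ (A2 ∨ A3) = min(a, b) on (0.47, 0.68) = 0.47
  ¬((A5 ∨ A2) ∧ (A2 ∨ A3)) = 1 − 0.47 = 0.53
  → value = 0.5300
|0.0800 − 0.5300| = 0.450

0.450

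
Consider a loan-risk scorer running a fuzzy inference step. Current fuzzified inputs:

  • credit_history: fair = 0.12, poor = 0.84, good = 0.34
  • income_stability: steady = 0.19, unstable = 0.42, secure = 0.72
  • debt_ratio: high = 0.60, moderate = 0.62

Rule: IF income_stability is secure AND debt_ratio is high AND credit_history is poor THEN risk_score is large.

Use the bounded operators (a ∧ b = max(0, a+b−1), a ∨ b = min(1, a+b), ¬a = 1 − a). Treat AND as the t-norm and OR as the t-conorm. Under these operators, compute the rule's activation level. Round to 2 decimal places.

0.16

firing strength: secure=0.72, high=0.60, poor=0.84; AND[max(0, a+b−1)] → w = 0.16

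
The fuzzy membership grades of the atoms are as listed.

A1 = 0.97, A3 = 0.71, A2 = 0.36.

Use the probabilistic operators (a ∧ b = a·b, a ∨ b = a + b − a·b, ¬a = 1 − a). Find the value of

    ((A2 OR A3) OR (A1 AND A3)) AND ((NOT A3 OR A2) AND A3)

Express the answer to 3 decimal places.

A2 OR A3 = a + b − a·b on (0.3600, 0.7100) = 0.8144
A1 AND A3 = a·b on (0.9700, 0.7100) = 0.6887
(A2 OR A3) OR (A1 AND A3) = a + b − a·b on (0.8144, 0.6887) = 0.9422
NOT A3 = 1 − 0.7100 = 0.2900
NOT A3 OR A2 = a + b − a·b on (0.2900, 0.3600) = 0.5456
(NOT A3 OR A2) AND A3 = a·b on (0.5456, 0.7100) = 0.3874
((A2 OR A3) OR (A1 AND A3)) AND ((NOT A3 OR A2) AND A3) = a·b on (0.9422, 0.3874) = 0.3650

0.365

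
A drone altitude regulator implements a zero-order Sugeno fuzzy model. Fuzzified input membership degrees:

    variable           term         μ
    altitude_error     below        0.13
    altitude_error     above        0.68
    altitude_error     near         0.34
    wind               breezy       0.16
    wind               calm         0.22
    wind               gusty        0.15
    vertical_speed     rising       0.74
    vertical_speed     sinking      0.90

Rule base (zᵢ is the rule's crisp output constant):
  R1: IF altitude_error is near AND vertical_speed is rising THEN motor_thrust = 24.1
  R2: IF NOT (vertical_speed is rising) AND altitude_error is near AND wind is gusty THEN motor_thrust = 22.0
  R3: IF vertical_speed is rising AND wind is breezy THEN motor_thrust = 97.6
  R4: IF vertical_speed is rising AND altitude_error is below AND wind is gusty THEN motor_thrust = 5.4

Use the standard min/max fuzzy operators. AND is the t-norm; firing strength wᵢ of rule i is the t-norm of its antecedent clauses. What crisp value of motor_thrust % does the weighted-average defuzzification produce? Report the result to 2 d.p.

35.66

R1 (z=24.1): near=0.34, rising=0.74; AND[min(a, b)] → w = 0.34
R2 (z=22.0): ¬rising=1−0.74=0.26, near=0.34, gusty=0.15; AND[min(a, b)] → w = 0.15
R3 (z=97.6): rising=0.74, breezy=0.16; AND[min(a, b)] → w = 0.16
R4 (z=5.4): rising=0.74, below=0.13, gusty=0.15; AND[min(a, b)] → w = 0.13
Weighted average = (0.34·24.1 + 0.15·22.0 + 0.16·97.6 + 0.13·5.4) / (0.34 + 0.15 + 0.16 + 0.13)
  = 27.8120 / 0.7800 = 35.66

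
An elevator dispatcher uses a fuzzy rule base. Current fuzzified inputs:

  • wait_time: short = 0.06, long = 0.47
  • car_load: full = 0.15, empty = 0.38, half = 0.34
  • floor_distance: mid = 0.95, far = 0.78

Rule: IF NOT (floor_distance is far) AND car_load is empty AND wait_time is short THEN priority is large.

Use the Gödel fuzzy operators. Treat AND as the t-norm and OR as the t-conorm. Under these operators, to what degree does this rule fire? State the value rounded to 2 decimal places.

0.06

firing strength: ¬far=1−0.78=0.22, empty=0.38, short=0.06; AND[min(a, b)] → w = 0.06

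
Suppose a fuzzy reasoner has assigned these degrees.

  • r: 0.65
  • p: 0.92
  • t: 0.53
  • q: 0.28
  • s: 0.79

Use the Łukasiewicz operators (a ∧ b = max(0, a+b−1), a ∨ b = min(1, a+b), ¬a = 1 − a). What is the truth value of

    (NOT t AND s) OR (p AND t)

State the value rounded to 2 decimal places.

0.71

NOT t = 1 − 0.53 = 0.47
NOT t AND s = max(0, a+b−1) on (0.47, 0.79) = 0.26
p AND t = max(0, a+b−1) on (0.92, 0.53) = 0.45
(NOT t AND s) OR (p AND t) = min(1, a+b) on (0.26, 0.45) = 0.71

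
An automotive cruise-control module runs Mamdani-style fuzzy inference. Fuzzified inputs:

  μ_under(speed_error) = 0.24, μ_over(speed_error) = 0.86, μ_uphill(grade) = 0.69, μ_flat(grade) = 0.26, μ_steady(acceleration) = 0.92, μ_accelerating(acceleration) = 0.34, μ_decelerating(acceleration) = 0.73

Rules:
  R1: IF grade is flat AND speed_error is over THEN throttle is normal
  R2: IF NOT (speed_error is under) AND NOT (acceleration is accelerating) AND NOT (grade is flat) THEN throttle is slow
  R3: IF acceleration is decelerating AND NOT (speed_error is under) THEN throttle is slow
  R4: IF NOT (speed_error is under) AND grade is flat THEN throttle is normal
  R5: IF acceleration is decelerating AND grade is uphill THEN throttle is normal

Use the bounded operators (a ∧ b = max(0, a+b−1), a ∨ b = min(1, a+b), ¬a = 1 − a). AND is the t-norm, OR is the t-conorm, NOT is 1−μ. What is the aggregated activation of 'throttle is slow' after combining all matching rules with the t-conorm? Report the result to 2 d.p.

0.65

R1: flat=0.26, over=0.86; AND[max(0, a+b−1)] → w = 0.12
R2: ¬under=1−0.24=0.76, ¬accelerating=1−0.34=0.66, ¬flat=1−0.26=0.74; AND[max(0, a+b−1)] → w = 0.16
R3: decelerating=0.73, ¬under=1−0.24=0.76; AND[max(0, a+b−1)] → w = 0.49
R4: ¬under=1−0.24=0.76, flat=0.26; AND[max(0, a+b−1)] → w = 0.02
R5: decelerating=0.73, uphill=0.69; AND[max(0, a+b−1)] → w = 0.42
Rules with consequent 'slow': {R2, R3} → strengths 0.16, 0.49
Aggregate via t-conorm [min(1, a+b)]: 0.65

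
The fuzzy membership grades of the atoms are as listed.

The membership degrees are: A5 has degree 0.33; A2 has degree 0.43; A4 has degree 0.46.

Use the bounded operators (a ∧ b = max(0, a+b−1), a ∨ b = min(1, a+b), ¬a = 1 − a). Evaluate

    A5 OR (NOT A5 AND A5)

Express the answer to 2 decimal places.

NOT A5 = 1 − 0.33 = 0.67
NOT A5 AND A5 = max(0, a+b−1) on (0.67, 0.33) = 0.00
A5 OR (NOT A5 AND A5) = min(1, a+b) on (0.33, 0.00) = 0.33

0.33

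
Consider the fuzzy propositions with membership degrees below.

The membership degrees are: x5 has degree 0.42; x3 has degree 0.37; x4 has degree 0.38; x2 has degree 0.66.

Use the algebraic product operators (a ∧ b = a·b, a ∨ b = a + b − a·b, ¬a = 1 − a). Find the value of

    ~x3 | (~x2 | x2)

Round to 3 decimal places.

~x3 = 1 − 0.3700 = 0.6300
~x2 = 1 − 0.6600 = 0.3400
~x2 | x2 = a + b − a·b on (0.3400, 0.6600) = 0.7756
~x3 | (~x2 | x2) = a + b − a·b on (0.6300, 0.7756) = 0.9170

0.917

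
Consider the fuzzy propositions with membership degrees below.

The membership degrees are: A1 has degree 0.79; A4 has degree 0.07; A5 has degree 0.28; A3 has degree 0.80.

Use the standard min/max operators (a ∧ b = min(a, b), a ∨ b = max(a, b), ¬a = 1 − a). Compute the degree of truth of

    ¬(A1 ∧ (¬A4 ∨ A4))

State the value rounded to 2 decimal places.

0.21

¬A4 = 1 − 0.07 = 0.93
¬A4 ∨ A4 = max(a, b) on (0.93, 0.07) = 0.93
A1 ∧ (¬A4 ∨ A4) = min(a, b) on (0.79, 0.93) = 0.79
¬(A1 ∧ (¬A4 ∨ A4)) = 1 − 0.79 = 0.21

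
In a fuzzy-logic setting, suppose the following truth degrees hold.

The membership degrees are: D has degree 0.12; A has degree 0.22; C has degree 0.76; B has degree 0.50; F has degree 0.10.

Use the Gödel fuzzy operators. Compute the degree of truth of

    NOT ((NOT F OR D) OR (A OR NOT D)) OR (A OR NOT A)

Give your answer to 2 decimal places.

0.78

NOT F = 1 − 0.10 = 0.90
NOT F OR D = max(a, b) on (0.90, 0.12) = 0.90
NOT D = 1 − 0.12 = 0.88
A OR NOT D = max(a, b) on (0.22, 0.88) = 0.88
(NOT F OR D) OR (A OR NOT D) = max(a, b) on (0.90, 0.88) = 0.90
NOT ((NOT F OR D) OR (A OR NOT D)) = 1 − 0.90 = 0.10
NOT A = 1 − 0.22 = 0.78
A OR NOT A = max(a, b) on (0.22, 0.78) = 0.78
NOT ((NOT F OR D) OR (A OR NOT D)) OR (A OR NOT A) = max(a, b) on (0.10, 0.78) = 0.78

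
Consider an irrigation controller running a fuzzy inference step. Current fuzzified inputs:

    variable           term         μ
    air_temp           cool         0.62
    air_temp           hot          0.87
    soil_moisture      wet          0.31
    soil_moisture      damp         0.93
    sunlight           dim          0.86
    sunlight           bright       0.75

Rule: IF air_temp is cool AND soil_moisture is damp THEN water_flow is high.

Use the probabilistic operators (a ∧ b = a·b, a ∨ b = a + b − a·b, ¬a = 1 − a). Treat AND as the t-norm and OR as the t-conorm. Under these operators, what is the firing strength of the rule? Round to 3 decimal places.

firing strength: cool=0.62, damp=0.93; AND[a·b] → w = 0.5766

0.577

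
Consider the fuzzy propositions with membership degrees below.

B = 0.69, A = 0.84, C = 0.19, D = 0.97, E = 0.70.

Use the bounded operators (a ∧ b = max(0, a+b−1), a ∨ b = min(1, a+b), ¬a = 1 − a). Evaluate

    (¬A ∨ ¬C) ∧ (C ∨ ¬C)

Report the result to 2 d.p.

0.97

¬A = 1 − 0.84 = 0.16
¬C = 1 − 0.19 = 0.81
¬A ∨ ¬C = min(1, a+b) on (0.16, 0.81) = 0.97
¬C = 1 − 0.19 = 0.81
C ∨ ¬C = min(1, a+b) on (0.19, 0.81) = 1.00
(¬A ∨ ¬C) ∧ (C ∨ ¬C) = max(0, a+b−1) on (0.97, 1.00) = 0.97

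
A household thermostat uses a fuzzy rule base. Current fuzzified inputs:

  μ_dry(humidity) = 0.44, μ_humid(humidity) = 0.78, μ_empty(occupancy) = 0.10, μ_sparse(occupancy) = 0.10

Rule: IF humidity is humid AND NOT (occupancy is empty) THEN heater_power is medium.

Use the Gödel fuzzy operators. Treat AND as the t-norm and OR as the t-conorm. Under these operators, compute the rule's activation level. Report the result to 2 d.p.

0.78

firing strength: humid=0.78, ¬empty=1−0.10=0.90; AND[min(a, b)] → w = 0.78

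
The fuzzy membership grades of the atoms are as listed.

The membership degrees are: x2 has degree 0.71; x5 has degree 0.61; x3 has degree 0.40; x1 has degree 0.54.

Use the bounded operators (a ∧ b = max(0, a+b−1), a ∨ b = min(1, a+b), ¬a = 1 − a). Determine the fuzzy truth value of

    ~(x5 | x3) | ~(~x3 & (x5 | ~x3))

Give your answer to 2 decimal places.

0.40

x5 | x3 = min(1, a+b) on (0.61, 0.40) = 1.00
~(x5 | x3) = 1 − 1.00 = 0.00
~x3 = 1 − 0.40 = 0.60
~x3 = 1 − 0.40 = 0.60
x5 | ~x3 = min(1, a+b) on (0.61, 0.60) = 1.00
~x3 & (x5 | ~x3) = max(0, a+b−1) on (0.60, 1.00) = 0.60
~(~x3 & (x5 | ~x3)) = 1 − 0.60 = 0.40
~(x5 | x3) | ~(~x3 & (x5 | ~x3)) = min(1, a+b) on (0.00, 0.40) = 0.40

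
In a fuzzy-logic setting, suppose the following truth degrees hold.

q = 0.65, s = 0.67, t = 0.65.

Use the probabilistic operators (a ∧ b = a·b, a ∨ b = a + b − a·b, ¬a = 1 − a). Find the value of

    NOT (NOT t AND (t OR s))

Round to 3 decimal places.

0.690

NOT t = 1 − 0.6500 = 0.3500
t OR s = a + b − a·b on (0.6500, 0.6700) = 0.8845
NOT t AND (t OR s) = a·b on (0.3500, 0.8845) = 0.3096
NOT (NOT t AND (t OR s)) = 1 − 0.3096 = 0.6904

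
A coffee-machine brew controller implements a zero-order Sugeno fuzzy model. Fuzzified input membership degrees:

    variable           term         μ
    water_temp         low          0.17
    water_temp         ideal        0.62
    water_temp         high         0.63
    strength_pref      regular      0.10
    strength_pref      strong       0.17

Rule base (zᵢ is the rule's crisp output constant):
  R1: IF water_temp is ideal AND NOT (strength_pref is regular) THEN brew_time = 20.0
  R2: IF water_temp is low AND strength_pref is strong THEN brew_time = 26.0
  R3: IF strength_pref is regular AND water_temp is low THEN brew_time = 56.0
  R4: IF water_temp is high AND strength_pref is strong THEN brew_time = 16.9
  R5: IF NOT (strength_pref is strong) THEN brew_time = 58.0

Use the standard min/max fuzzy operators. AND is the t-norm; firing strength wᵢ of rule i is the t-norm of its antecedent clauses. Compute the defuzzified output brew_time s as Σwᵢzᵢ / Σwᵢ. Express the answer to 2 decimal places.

R1 (z=20.0): ideal=0.62, ¬regular=1−0.10=0.90; AND[min(a, b)] → w = 0.62
R2 (z=26.0): low=0.17, strong=0.17; AND[min(a, b)] → w = 0.17
R3 (z=56.0): regular=0.10, low=0.17; AND[min(a, b)] → w = 0.10
R4 (z=16.9): high=0.63, strong=0.17; AND[min(a, b)] → w = 0.17
R5 (z=58.0): ¬strong=1−0.17=0.83 → w = 0.83
Weighted average = (0.62·20.0 + 0.17·26.0 + 0.10·56.0 + 0.17·16.9 + 0.83·58.0) / (0.62 + 0.17 + 0.10 + 0.17 + 0.83)
  = 73.4330 / 1.8900 = 38.85

38.85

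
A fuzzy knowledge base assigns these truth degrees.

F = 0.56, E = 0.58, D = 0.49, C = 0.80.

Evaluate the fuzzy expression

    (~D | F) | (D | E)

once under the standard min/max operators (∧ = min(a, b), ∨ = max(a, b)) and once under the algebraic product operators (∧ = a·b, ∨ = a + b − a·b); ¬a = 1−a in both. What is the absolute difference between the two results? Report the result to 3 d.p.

0.374

Under standard min/max:
  ~D = 1 − 0.49 = 0.51
  ~D | F = max(a, b) on (0.51, 0.56) = 0.56
  D | E = max(a, b) on (0.49, 0.58) = 0.58
  (~D | F) | (D | E) = max(a, b) on (0.56, 0.58) = 0.58
  → value = 0.5800
Under algebraic product:
  ~D = 1 − 0.4900 = 0.5100
  ~D | F = a + b − a·b on (0.5100, 0.5600) = 0.7844
  D | E = a + b − a·b on (0.4900, 0.5800) = 0.7858
  (~D | F) | (D | E) = a + b − a·b on (0.7844, 0.7858) = 0.9538
  → value = 0.9538
|0.5800 − 0.9538| = 0.374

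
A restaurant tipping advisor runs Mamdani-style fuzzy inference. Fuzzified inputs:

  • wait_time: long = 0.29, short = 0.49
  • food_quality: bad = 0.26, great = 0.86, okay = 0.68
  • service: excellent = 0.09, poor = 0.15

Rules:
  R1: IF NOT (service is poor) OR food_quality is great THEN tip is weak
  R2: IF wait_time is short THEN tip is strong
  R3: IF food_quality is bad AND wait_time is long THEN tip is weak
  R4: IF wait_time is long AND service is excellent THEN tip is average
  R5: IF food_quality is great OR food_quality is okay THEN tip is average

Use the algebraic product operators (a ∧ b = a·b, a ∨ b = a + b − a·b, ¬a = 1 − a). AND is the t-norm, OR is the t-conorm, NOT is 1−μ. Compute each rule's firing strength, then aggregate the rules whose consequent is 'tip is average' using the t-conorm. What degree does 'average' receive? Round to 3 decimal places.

0.956

R1: ¬poor=1−0.15=0.85, great=0.86; OR[a + b − a·b] → w = 0.9790
R2: short=0.49 → w = 0.4900
R3: bad=0.26, long=0.29; AND[a·b] → w = 0.0754
R4: long=0.29, excellent=0.09; AND[a·b] → w = 0.0261
R5: great=0.86, okay=0.68; OR[a + b − a·b] → w = 0.9552
Rules with consequent 'average': {R4, R5} → strengths 0.0261, 0.9552
Aggregate via t-conorm [a + b − a·b]: 0.9564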